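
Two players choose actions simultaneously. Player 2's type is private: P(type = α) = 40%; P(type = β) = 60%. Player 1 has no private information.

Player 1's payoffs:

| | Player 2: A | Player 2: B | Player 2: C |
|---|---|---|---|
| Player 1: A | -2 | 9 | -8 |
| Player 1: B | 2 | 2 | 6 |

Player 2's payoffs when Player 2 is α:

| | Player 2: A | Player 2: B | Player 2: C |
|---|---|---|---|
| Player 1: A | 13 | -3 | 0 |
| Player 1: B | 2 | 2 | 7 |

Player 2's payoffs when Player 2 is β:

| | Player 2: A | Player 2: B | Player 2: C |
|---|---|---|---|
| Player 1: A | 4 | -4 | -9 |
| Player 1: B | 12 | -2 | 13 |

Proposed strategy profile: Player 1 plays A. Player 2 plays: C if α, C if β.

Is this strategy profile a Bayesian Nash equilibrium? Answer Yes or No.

No

Player 1 plays A: E[A] = 0.4·(-8) + 0.6·(-8) = -8; E[B] = 6. Not best-responding. ✗
Player 2 (type α), facing A: A gives 13, B gives -3, C gives 0. Proposed C is not best — profitable deviation exists. ✗
Player 2 (type β), facing A: A gives 4, B gives -4, C gives -9. Proposed C is not best — profitable deviation exists. ✗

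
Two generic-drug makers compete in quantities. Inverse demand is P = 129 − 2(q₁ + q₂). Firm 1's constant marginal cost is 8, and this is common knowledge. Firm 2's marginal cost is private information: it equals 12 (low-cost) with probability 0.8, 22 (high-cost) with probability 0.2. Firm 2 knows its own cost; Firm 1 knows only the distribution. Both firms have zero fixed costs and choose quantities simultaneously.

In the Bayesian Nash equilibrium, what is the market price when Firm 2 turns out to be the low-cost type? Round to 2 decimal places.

49.33

Firm 2 with cost c maximizes (129 − 2(q₁+q₂) − c)·q₂, giving q₂(c) = (129 − c − 2q₁)/4.
E[c₂] = 0.8·12 + 0.2·22 = 14
Firm 1's FOC against E[q₂] yields q₁ = (129 − 2·8 + E[c₂])/6 = (129 − 16 + 14)/6 = 21.1667.
q₂(low-cost) = 18.6667, so P = 129 − 2·(21.1667 + 18.6667) = 49.3333.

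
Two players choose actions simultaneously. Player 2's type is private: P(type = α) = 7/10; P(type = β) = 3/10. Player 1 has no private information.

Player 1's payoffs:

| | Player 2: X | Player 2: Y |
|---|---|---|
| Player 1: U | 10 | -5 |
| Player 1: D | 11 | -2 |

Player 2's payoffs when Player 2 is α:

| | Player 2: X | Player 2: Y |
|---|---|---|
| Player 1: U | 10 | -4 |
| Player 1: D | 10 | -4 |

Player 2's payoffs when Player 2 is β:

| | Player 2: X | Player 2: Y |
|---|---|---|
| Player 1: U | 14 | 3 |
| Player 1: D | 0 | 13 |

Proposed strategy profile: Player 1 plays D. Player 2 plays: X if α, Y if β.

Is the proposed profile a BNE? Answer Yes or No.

A profile is a BNE iff every type of every player is best-responding given beliefs about the other side.
Player 1 plays D: E[D] = 7/10·(11) + 3/10·(-2) = 71/10; E[U] = 11/2. Best-responding. ✓
Player 2 (type α), facing D: X gives 10, Y gives -4. Proposed X is best. ✓
Player 2 (type β), facing D: X gives 0, Y gives 13. Proposed Y is best. ✓

Yes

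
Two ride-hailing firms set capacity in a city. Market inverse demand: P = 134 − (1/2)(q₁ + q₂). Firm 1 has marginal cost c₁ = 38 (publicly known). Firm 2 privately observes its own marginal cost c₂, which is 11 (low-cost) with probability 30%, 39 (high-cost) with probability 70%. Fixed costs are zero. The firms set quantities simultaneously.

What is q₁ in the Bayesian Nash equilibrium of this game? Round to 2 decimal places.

59.07

Type-c best response for Firm 2: q₂(c) = (134 − c) − q₁/2.
Firm 1 maximizes expected profit; its first-order condition is 134 − q₁ − (1/2)E[q₂] − 38 = 0.
Substituting E[q₂] and solving: E[c₂] = 30.6, so q₁ = (134 − 2·38 + 30.6)/(3/2) = 59.0667.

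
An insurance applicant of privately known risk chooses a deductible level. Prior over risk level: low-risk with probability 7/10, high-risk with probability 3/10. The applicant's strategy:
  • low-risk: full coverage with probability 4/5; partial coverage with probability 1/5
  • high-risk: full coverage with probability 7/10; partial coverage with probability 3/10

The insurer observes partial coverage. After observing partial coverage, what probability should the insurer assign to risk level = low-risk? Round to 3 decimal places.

Apply Bayes' rule using the sender's strategy as the likelihood.
P(partial coverage) = (7/10)·(1/5) + (3/10)·(3/10) = 23/100
P(low-risk | partial coverage) = ((7/10)·(1/5)) / (23/100) = (7/50) / (23/100) = 14/23

0.609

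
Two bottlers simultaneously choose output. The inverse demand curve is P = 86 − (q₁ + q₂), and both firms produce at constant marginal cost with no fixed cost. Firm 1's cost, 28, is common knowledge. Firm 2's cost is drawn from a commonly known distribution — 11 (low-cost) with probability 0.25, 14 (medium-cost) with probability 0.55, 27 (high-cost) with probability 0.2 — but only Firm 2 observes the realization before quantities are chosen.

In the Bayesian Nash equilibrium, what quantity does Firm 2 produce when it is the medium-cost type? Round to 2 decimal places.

Firm 2 with cost c maximizes (86 − (q₁+q₂) − c)·q₂, giving q₂(c) = (86 − c − q₁)/2.
E[c₂] = 0.25·11 + 0.55·14 + 0.2·27 = 15.85
Firm 1's FOC against E[q₂] yields q₁ = (86 − 2·28 + E[c₂])/3 = (86 − 56 + 15.85)/3 = 15.2833.
q₂(medium-cost) = (86 − 14 − 15.2833)/2 = 28.3583.

28.36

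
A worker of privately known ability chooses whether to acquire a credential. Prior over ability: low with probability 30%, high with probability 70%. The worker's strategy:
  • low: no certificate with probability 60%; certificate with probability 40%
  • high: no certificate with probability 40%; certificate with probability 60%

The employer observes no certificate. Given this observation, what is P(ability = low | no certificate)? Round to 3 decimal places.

0.391

P(no certificate) = 0.3·0.6 + 0.7·0.4 = 0.46
P(low | no certificate) = (0.3·0.6) / 0.46 = 0.18 / 0.46 = 0.391304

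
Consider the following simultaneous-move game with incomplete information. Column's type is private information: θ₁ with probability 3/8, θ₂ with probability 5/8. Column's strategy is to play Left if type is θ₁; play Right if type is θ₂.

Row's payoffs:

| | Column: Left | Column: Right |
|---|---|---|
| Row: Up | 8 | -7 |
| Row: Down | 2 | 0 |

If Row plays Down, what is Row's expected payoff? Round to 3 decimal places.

0.750

Take the expectation over Column's type, weighting each type's action by its prior probability.
E[Down] = 3/8·2 + 5/8·0 = 3/4 + 0 = 3/4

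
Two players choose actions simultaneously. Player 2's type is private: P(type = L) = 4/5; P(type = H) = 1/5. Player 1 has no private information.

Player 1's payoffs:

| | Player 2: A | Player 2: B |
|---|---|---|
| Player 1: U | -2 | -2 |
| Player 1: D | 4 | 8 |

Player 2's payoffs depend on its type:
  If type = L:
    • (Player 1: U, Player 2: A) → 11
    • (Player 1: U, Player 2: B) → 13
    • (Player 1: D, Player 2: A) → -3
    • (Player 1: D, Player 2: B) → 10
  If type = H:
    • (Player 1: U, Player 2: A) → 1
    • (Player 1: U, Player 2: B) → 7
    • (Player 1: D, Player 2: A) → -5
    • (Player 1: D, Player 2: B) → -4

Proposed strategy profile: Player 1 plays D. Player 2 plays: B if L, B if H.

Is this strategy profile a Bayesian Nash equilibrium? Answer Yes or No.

Yes

A profile is a BNE iff every type of every player is best-responding given beliefs about the other side.
Player 1 plays D: E[D] = 4/5·(8) + 1/5·(8) = 8; E[U] = -2. Best-responding. ✓
Player 2 (type L), facing D: A gives -3, B gives 10. Proposed B is best. ✓
Player 2 (type H), facing D: A gives -5, B gives -4. Proposed B is best. ✓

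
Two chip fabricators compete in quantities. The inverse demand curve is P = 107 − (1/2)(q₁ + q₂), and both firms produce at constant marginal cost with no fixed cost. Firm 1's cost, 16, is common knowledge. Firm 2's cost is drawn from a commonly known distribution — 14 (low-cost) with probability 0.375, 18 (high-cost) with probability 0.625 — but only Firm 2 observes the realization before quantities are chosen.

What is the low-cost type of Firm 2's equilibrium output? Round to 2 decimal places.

Type-c best response for Firm 2: q₂(c) = (107 − c) − q₁/2.
Firm 1 maximizes expected profit; its first-order condition is 107 − q₁ − (1/2)E[q₂] − 16 = 0.
Substituting E[q₂] and solving: E[c₂] = 16.5, so q₁ = (107 − 2·16 + 16.5)/(3/2) = 61.
q₂(low-cost) = (107 − 14 − (1/2)·61) = 62.5.

62.50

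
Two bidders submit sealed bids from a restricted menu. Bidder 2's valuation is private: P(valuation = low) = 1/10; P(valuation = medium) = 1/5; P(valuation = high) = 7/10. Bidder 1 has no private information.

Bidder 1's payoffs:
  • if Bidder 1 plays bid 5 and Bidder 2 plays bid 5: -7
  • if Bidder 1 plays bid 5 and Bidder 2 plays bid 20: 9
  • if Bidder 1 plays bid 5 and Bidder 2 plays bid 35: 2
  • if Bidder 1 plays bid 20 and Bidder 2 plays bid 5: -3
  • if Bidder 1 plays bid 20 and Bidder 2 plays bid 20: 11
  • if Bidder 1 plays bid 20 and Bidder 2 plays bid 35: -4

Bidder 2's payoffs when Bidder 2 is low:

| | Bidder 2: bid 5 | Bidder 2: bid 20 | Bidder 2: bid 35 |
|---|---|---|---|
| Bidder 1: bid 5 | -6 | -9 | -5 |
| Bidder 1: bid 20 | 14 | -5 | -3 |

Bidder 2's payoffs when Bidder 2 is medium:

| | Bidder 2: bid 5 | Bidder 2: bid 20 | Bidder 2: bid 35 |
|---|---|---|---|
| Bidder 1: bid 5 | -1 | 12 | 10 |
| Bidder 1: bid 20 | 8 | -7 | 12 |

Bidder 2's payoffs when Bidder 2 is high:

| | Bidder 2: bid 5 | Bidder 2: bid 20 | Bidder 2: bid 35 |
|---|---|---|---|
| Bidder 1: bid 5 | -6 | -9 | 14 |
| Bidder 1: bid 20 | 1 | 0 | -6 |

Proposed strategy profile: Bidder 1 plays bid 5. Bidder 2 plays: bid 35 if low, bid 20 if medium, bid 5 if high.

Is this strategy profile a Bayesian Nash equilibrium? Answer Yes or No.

No

Bidder 1 plays bid 5: E[bid 5] = 1/10·(2) + 1/5·(9) + 7/10·(-7) = -29/10; E[bid 20] = -3/10. Not best-responding. ✗
Bidder 2 (valuation low), facing bid 5: bid 5 gives -6, bid 20 gives -9, bid 35 gives -5. Proposed bid 35 is best. ✓
Bidder 2 (valuation medium), facing bid 5: bid 5 gives -1, bid 20 gives 12, bid 35 gives 10. Proposed bid 20 is best. ✓
Bidder 2 (valuation high), facing bid 5: bid 5 gives -6, bid 20 gives -9, bid 35 gives 14. Proposed bid 5 is not best — profitable deviation exists. ✗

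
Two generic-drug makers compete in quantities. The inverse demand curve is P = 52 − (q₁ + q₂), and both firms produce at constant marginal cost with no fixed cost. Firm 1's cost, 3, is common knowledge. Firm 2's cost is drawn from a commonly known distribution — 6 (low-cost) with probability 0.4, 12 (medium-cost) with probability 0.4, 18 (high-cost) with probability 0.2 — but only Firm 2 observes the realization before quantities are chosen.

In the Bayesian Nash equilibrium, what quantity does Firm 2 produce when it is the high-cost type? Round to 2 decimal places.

Each type of Firm 2 best-responds to q₁; Firm 1 best-responds to the expected q₂ over Firm 2's types.
Firm 2 with cost c maximizes (52 − (q₁+q₂) − c)·q₂, giving q₂(c) = (52 − c − q₁)/2.
E[c₂] = 0.4·6 + 0.4·12 + 0.2·18 = 10.8
Firm 1's FOC against E[q₂] yields q₁ = (52 − 2·3 + E[c₂])/3 = (52 − 6 + 10.8)/3 = 18.9333.
q₂(high-cost) = (52 − 18 − 18.9333)/2 = 7.53333.

7.53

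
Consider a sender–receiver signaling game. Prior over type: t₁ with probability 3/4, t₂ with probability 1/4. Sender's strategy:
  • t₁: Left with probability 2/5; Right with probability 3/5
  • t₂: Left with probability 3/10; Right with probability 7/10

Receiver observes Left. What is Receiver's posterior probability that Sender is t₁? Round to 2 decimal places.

0.80

P(Left) = (3/4)·(2/5) + (1/4)·(3/10) = 3/8
P(t₁ | Left) = ((3/4)·(2/5)) / (3/8) = (3/10) / (3/8) = 4/5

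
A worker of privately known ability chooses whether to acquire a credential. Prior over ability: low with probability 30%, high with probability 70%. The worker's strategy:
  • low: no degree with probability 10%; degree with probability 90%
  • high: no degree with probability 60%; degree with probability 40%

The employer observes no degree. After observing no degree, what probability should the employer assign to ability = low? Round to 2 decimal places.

Apply Bayes' rule using the sender's strategy as the likelihood.
P(no degree) = 0.3·0.1 + 0.7·0.6 = 0.45
P(low | no degree) = (0.3·0.1) / 0.45 = 0.03 / 0.45 = 0.0666667

0.07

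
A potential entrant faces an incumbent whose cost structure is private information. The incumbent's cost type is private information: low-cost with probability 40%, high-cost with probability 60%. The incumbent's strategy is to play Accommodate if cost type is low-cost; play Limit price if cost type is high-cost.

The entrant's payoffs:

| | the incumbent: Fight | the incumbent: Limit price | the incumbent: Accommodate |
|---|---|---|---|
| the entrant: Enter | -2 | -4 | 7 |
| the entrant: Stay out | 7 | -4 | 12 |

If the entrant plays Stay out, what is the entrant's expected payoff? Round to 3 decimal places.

2.400

E[Stay out] = 0.4·12 + 0.6·(-4) = 4.8 + (-2.4) = 2.4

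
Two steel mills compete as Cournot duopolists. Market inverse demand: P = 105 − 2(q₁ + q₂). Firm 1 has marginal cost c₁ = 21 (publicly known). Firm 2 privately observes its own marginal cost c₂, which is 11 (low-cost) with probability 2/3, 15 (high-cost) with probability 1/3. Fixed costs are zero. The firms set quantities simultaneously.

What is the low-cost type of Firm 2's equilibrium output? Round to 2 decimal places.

17.22

Type-c best response for Firm 2: q₂(c) = (105 − c)/4 − q₁/2.
Firm 1 maximizes expected profit; its first-order condition is 105 − 4q₁ − 2E[q₂] − 21 = 0.
Substituting E[q₂] and solving: E[c₂] = 12.3333, so q₁ = (105 − 2·21 + 12.3333)/6 = 12.5556.
q₂(low-cost) = (105 − 11 − 2·12.5556)/4 = 17.2222.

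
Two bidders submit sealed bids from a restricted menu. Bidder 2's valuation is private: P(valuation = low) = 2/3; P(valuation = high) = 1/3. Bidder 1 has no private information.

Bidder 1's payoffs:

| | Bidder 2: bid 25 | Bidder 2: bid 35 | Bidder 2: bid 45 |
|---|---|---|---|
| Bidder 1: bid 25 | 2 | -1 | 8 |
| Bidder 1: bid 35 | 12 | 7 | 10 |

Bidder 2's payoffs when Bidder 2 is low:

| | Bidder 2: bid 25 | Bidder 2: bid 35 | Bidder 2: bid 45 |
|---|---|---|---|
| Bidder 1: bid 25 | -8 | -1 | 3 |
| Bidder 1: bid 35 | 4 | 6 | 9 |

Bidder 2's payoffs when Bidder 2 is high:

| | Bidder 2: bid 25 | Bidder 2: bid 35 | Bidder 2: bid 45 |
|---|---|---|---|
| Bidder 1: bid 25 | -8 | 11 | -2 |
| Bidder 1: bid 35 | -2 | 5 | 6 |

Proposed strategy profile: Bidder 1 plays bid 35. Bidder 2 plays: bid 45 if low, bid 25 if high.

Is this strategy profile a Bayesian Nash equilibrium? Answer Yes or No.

A profile is a BNE iff every type of every player is best-responding given beliefs about the other side.
Bidder 1 plays bid 35: E[bid 35] = 2/3·(10) + 1/3·(12) = 32/3; E[bid 25] = 6. Best-responding. ✓
Bidder 2 (valuation low), facing bid 35: bid 25 gives 4, bid 35 gives 6, bid 45 gives 9. Proposed bid 45 is best. ✓
Bidder 2 (valuation high), facing bid 35: bid 25 gives -2, bid 35 gives 5, bid 45 gives 6. Proposed bid 25 is not best — profitable deviation exists. ✗

No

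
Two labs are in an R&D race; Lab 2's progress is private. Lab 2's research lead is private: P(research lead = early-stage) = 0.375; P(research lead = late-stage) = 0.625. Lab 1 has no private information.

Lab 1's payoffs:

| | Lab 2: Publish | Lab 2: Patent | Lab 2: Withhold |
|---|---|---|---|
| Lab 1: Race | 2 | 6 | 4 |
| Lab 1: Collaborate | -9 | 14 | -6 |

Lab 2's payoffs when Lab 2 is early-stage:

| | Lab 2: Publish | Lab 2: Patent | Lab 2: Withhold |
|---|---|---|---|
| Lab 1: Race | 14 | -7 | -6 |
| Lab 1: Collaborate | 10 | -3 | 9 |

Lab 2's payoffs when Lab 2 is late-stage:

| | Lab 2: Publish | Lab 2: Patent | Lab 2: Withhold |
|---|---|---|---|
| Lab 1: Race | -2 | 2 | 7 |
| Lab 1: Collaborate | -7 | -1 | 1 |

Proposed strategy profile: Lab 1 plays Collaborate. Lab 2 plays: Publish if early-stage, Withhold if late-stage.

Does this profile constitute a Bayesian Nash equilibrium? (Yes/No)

A profile is a BNE iff every type of every player is best-responding given beliefs about the other side.
Lab 1 plays Collaborate: E[Collaborate] = 0.375·(-9) + 0.625·(-6) = -7.125; E[Race] = 3.25. Not best-responding. ✗
Lab 2 (research lead early-stage), facing Collaborate: Publish gives 10, Patent gives -3, Withhold gives 9. Proposed Publish is best. ✓
Lab 2 (research lead late-stage), facing Collaborate: Publish gives -7, Patent gives -1, Withhold gives 1. Proposed Withhold is best. ✓

No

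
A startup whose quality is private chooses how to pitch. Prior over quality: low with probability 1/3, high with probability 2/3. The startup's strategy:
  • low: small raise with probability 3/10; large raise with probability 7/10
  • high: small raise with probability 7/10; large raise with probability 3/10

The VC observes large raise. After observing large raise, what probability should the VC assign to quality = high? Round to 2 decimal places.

0.46

P(large raise) = (1/3)·(7/10) + (2/3)·(3/10) = 13/30
P(high | large raise) = ((2/3)·(3/10)) / (13/30) = (1/5) / (13/30) = 6/13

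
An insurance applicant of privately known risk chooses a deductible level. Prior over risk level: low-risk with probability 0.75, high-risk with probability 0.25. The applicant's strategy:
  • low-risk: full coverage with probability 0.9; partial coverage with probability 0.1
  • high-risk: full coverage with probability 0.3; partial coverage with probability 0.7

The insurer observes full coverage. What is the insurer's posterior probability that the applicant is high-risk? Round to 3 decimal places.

P(full coverage) = 0.75·0.9 + 0.25·0.3 = 0.75
P(high-risk | full coverage) = (0.25·0.3) / 0.75 = 0.075 / 0.75 = 0.1

0.100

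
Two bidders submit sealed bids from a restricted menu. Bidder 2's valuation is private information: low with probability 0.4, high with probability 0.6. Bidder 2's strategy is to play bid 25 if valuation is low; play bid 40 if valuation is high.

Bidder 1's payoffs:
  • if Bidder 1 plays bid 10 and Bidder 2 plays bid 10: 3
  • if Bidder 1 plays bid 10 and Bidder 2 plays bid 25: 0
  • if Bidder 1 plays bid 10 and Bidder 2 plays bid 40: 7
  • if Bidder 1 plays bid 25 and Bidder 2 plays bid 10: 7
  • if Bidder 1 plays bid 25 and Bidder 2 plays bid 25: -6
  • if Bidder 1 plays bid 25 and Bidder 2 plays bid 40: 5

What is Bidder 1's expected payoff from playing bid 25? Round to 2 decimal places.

E[bid 25] = 0.4·(-6) + 0.6·5 = (-2.4) + 3 = 0.6

0.60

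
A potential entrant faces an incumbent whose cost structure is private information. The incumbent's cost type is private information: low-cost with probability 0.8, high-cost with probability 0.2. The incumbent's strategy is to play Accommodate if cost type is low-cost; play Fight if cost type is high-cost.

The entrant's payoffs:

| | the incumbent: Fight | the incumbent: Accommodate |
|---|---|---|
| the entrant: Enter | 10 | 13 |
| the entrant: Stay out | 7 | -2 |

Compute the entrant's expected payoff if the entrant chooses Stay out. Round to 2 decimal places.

E[Stay out] = 0.8·(-2) + 0.2·7 = (-1.6) + 1.4 = -0.2

-0.20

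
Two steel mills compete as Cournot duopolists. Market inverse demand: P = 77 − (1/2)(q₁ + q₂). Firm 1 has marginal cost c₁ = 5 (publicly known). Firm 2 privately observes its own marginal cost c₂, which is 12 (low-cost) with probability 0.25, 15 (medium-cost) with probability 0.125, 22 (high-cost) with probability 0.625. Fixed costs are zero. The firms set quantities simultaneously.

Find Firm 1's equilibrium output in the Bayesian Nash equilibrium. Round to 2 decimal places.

Type-c best response for Firm 2: q₂(c) = (77 − c) − q₁/2.
Firm 1 maximizes expected profit; its first-order condition is 77 − q₁ − (1/2)E[q₂] − 5 = 0.
Substituting E[q₂] and solving: E[c₂] = 18.625, so q₁ = (77 − 2·5 + 18.625)/(3/2) = 57.0833.

57.08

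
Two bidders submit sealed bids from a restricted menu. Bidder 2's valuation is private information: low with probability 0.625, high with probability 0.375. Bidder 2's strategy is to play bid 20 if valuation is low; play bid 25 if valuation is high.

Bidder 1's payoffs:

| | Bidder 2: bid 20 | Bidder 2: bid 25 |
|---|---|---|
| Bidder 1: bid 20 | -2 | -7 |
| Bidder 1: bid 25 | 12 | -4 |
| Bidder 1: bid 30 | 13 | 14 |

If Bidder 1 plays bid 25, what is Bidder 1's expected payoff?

6

E[bid 25] = 0.625·12 + 0.375·(-4) = 7.5 + (-1.5) = 6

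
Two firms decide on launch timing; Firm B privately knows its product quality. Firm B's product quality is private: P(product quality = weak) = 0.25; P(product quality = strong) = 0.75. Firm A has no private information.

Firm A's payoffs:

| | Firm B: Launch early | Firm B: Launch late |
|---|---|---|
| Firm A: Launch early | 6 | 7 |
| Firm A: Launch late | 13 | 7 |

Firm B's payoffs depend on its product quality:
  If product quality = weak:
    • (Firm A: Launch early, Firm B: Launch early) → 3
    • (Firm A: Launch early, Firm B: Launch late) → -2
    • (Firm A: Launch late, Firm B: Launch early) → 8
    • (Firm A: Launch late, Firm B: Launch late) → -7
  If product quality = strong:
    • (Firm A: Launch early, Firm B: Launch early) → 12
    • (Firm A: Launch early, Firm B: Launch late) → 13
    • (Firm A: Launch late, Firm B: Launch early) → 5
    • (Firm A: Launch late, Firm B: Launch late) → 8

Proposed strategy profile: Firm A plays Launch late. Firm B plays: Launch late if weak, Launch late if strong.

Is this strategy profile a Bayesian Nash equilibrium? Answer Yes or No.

Firm A plays Launch late: E[Launch late] = 0.25·(7) + 0.75·(7) = 7; E[Launch early] = 7. Best-responding. ✓
Firm B (product quality weak), facing Launch late: Launch early gives 8, Launch late gives -7. Proposed Launch late is not best — profitable deviation exists. ✗
Firm B (product quality strong), facing Launch late: Launch early gives 5, Launch late gives 8. Proposed Launch late is best. ✓

No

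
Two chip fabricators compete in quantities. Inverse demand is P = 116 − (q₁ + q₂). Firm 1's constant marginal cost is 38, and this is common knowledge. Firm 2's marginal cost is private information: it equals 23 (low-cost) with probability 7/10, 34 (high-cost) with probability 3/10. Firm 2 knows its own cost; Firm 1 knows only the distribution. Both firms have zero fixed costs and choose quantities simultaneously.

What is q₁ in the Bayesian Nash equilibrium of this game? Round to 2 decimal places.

22.10

Type-c best response for Firm 2: q₂(c) = (116 − c)/2 − q₁/2.
Firm 1 maximizes expected profit; its first-order condition is 116 − 2q₁ − E[q₂] − 38 = 0.
Substituting E[q₂] and solving: E[c₂] = 26.3, so q₁ = (116 − 2·38 + 26.3)/3 = 22.1.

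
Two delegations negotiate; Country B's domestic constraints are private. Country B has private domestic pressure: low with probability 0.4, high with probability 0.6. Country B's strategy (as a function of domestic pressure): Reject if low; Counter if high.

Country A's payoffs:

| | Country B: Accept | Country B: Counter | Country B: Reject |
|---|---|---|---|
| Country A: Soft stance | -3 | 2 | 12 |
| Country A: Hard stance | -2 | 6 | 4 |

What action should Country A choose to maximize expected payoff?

E[Soft stance] = 0.4·(12) + 0.6·(2) = 6
E[Hard stance] = 0.4·(4) + 0.6·(6) = 5.2
Best response: Soft stance (6 is the largest).

Soft stance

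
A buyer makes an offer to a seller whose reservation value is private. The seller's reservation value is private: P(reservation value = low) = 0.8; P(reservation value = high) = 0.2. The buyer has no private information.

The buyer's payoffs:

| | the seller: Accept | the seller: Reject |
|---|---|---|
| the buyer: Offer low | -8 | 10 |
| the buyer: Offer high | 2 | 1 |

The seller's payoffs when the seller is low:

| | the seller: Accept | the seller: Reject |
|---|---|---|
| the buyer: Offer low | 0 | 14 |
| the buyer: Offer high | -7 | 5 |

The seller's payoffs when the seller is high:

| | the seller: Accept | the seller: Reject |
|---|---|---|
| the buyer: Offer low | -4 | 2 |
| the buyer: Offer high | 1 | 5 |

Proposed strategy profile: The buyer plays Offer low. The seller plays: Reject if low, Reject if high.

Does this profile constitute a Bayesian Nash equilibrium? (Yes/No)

Yes

The buyer plays Offer low: E[Offer low] = 0.8·(10) + 0.2·(10) = 10; E[Offer high] = 1. Best-responding. ✓
The seller (reservation value low), facing Offer low: Accept gives 0, Reject gives 14. Proposed Reject is best. ✓
The seller (reservation value high), facing Offer low: Accept gives -4, Reject gives 2. Proposed Reject is best. ✓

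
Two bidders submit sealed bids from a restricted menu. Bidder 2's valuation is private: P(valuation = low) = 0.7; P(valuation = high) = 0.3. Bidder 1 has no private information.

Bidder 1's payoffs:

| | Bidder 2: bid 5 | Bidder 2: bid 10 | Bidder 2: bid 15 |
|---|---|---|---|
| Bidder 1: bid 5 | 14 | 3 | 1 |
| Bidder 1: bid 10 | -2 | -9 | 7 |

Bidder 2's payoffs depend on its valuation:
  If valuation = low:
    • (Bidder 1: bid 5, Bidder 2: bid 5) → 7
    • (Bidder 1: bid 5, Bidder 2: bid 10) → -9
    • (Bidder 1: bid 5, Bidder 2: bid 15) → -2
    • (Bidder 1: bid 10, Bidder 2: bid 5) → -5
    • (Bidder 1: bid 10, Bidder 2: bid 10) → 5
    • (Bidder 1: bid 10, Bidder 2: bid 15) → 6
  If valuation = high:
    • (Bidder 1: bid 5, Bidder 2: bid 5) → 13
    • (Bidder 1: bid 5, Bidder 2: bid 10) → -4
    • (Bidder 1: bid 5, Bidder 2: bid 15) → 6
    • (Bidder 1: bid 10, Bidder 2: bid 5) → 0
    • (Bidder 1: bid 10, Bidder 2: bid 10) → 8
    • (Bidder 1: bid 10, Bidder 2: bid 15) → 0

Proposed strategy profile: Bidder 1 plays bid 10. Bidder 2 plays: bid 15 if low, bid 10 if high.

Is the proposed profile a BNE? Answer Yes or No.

Bidder 1 plays bid 10: E[bid 10] = 0.7·(7) + 0.3·(-9) = 2.2; E[bid 5] = 1.6. Best-responding. ✓
Bidder 2 (valuation low), facing bid 10: bid 5 gives -5, bid 10 gives 5, bid 15 gives 6. Proposed bid 15 is best. ✓
Bidder 2 (valuation high), facing bid 10: bid 5 gives 0, bid 10 gives 8, bid 15 gives 0. Proposed bid 10 is best. ✓

Yes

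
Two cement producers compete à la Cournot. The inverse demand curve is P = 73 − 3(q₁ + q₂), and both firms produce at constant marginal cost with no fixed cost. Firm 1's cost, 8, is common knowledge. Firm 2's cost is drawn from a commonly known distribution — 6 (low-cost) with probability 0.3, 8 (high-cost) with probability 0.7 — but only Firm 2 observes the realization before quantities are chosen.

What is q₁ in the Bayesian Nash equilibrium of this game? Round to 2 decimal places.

7.16

Type-c best response for Firm 2: q₂(c) = (73 − c)/6 − q₁/2.
Firm 1 maximizes expected profit; its first-order condition is 73 − 6q₁ − 3E[q₂] − 8 = 0.
Substituting E[q₂] and solving: E[c₂] = 7.4, so q₁ = (73 − 2·8 + 7.4)/9 = 7.15556.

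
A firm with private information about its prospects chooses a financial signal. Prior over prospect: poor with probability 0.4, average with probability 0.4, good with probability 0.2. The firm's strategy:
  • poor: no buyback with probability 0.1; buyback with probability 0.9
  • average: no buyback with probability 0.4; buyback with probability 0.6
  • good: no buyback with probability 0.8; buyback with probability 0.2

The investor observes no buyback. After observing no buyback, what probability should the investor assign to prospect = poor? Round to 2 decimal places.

P(no buyback) = 0.4·0.1 + 0.4·0.4 + 0.2·0.8 = 0.36
P(poor | no buyback) = (0.4·0.1) / 0.36 = 0.04 / 0.36 = 0.111111

0.11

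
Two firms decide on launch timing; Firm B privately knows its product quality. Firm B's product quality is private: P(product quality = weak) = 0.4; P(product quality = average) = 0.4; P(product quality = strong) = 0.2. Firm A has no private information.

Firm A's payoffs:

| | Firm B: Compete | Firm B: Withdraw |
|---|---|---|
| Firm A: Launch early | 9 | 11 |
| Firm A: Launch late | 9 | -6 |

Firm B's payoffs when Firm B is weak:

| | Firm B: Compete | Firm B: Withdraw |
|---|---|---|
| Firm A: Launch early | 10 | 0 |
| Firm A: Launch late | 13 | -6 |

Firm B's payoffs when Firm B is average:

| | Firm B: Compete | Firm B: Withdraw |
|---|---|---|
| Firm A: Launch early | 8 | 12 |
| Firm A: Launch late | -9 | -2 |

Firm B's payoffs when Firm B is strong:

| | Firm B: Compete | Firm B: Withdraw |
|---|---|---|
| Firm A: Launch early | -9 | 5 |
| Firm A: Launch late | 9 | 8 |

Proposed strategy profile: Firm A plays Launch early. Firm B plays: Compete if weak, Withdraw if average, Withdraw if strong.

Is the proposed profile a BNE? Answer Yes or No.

Firm A plays Launch early: E[Launch early] = 0.4·(9) + 0.4·(11) + 0.2·(11) = 10.2; E[Launch late] = 0. Best-responding. ✓
Firm B (product quality weak), facing Launch early: Compete gives 10, Withdraw gives 0. Proposed Compete is best. ✓
Firm B (product quality average), facing Launch early: Compete gives 8, Withdraw gives 12. Proposed Withdraw is best. ✓
Firm B (product quality strong), facing Launch early: Compete gives -9, Withdraw gives 5. Proposed Withdraw is best. ✓

Yes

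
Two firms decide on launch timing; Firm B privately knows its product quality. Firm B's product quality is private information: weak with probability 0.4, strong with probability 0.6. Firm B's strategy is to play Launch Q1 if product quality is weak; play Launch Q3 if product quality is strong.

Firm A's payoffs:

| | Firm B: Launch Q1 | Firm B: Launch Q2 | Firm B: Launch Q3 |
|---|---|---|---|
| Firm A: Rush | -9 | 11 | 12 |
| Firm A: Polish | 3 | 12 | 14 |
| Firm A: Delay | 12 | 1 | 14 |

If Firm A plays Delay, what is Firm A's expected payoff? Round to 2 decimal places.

Take the expectation over Firm B's product quality, weighting each type's action by its prior probability.
E[Delay] = 0.4·12 + 0.6·14 = 4.8 + 8.4 = 13.2

13.20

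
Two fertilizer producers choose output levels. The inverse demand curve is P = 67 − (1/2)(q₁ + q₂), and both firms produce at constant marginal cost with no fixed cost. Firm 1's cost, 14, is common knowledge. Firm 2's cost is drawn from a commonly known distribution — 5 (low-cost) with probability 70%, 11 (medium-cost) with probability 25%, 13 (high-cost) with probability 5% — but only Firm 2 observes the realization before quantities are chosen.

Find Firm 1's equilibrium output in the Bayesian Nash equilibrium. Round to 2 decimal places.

30.60

Type-c best response for Firm 2: q₂(c) = (67 − c) − q₁/2.
Firm 1 maximizes expected profit; its first-order condition is 67 − q₁ − (1/2)E[q₂] − 14 = 0.
Substituting E[q₂] and solving: E[c₂] = 6.9, so q₁ = (67 − 2·14 + 6.9)/(3/2) = 30.6.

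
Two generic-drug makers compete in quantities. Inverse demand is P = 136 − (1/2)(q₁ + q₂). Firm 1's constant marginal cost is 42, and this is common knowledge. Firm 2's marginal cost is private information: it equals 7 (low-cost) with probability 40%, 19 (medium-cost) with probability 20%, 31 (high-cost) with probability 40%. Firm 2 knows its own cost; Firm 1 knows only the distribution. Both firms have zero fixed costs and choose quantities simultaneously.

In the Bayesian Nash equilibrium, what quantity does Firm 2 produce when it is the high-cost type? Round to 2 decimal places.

Type-c best response for Firm 2: q₂(c) = (136 − c) − q₁/2.
Firm 1 maximizes expected profit; its first-order condition is 136 − q₁ − (1/2)E[q₂] − 42 = 0.
Substituting E[q₂] and solving: E[c₂] = 19, so q₁ = (136 − 2·42 + 19)/(3/2) = 47.3333.
q₂(high-cost) = (136 − 31 − (1/2)·47.3333) = 81.3333.

81.33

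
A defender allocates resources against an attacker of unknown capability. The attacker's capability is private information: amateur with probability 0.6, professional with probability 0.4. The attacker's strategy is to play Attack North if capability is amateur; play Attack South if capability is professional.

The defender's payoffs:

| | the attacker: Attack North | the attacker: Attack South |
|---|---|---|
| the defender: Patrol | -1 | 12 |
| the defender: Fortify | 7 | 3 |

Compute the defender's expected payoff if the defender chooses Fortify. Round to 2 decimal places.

5.40

E[Fortify] = 0.6·7 + 0.4·3 = 4.2 + 1.2 = 5.4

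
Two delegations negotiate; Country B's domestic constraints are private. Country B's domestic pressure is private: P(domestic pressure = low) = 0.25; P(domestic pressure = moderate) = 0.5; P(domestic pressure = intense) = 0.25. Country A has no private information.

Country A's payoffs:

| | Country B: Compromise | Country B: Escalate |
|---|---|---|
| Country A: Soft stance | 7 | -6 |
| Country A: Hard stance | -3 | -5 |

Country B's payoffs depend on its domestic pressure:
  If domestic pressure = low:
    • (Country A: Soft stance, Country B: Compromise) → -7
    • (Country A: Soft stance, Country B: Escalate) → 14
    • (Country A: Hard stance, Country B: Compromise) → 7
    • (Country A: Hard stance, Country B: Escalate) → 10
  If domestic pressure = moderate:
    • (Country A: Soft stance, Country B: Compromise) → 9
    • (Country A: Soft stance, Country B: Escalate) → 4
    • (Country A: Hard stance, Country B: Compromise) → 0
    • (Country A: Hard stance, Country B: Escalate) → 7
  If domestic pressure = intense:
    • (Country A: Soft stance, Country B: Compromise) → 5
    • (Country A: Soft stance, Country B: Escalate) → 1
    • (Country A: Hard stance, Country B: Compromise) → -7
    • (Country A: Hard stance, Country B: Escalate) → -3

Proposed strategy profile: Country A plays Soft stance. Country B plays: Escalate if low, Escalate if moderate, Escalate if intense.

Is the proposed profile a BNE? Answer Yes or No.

Country A plays Soft stance: E[Soft stance] = 0.25·(-6) + 0.5·(-6) + 0.25·(-6) = -6; E[Hard stance] = -5. Not best-responding. ✗
Country B (domestic pressure low), facing Soft stance: Compromise gives -7, Escalate gives 14. Proposed Escalate is best. ✓
Country B (domestic pressure moderate), facing Soft stance: Compromise gives 9, Escalate gives 4. Proposed Escalate is not best — profitable deviation exists. ✗
Country B (domestic pressure intense), facing Soft stance: Compromise gives 5, Escalate gives 1. Proposed Escalate is not best — profitable deviation exists. ✗

No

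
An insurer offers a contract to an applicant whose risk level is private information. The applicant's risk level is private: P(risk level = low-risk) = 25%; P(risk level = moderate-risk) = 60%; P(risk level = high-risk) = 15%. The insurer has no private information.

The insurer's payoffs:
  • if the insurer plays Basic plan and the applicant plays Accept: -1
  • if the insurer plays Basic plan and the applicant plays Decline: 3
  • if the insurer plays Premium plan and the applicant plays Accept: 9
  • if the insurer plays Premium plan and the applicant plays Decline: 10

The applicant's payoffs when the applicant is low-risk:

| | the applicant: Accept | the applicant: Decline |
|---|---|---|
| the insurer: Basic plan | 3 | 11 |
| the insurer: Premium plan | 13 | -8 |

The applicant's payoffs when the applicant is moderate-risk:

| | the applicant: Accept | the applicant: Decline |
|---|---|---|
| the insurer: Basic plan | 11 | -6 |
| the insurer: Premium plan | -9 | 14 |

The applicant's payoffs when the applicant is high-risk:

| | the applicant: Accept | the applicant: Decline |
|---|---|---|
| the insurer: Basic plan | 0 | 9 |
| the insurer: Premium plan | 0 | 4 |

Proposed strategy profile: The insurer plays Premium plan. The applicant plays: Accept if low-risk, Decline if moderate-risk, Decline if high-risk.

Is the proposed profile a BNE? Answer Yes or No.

Yes

A profile is a BNE iff every type of every player is best-responding given beliefs about the other side.
The insurer plays Premium plan: E[Premium plan] = 0.25·(9) + 0.6·(10) + 0.15·(10) = 9.75; E[Basic plan] = 2. Best-responding. ✓
The applicant (risk level low-risk), facing Premium plan: Accept gives 13, Decline gives -8. Proposed Accept is best. ✓
The applicant (risk level moderate-risk), facing Premium plan: Accept gives -9, Decline gives 14. Proposed Decline is best. ✓
The applicant (risk level high-risk), facing Premium plan: Accept gives 0, Decline gives 4. Proposed Decline is best. ✓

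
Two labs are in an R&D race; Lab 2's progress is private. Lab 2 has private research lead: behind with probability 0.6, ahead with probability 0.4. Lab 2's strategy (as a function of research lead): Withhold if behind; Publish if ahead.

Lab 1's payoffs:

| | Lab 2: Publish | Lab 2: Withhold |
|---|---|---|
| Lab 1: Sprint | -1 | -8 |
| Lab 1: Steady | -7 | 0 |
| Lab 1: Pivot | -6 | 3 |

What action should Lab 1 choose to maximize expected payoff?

Pivot

E[Sprint] = 0.6·(-8) + 0.4·(-1) = -5.2
E[Steady] = 0.6·(0) + 0.4·(-7) = -2.8
E[Pivot] = 0.6·(3) + 0.4·(-6) = -0.6
Best response: Pivot (-0.6 is the largest).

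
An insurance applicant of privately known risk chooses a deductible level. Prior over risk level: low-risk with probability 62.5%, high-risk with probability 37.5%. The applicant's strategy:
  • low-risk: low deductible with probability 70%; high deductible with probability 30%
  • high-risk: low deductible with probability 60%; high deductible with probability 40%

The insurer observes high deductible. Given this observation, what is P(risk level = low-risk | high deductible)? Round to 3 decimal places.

0.556

P(high deductible) = 0.625·0.3 + 0.375·0.4 = 0.3375
P(low-risk | high deductible) = (0.625·0.3) / 0.3375 = 0.1875 / 0.3375 = 0.555556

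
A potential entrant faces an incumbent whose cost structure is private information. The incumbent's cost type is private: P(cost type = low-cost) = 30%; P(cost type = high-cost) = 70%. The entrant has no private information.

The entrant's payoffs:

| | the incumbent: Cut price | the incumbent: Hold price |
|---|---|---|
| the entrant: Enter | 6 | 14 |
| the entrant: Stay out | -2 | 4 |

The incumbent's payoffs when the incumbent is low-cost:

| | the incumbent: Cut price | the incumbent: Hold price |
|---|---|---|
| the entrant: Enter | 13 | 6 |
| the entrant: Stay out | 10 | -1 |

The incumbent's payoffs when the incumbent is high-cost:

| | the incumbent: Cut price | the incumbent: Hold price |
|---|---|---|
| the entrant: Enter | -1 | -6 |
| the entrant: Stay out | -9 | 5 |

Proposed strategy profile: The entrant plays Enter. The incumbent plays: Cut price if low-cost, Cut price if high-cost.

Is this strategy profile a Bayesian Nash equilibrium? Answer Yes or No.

Yes

The entrant plays Enter: E[Enter] = 0.3·(6) + 0.7·(6) = 6; E[Stay out] = -2. Best-responding. ✓
The incumbent (cost type low-cost), facing Enter: Cut price gives 13, Hold price gives 6. Proposed Cut price is best. ✓
The incumbent (cost type high-cost), facing Enter: Cut price gives -1, Hold price gives -6. Proposed Cut price is best. ✓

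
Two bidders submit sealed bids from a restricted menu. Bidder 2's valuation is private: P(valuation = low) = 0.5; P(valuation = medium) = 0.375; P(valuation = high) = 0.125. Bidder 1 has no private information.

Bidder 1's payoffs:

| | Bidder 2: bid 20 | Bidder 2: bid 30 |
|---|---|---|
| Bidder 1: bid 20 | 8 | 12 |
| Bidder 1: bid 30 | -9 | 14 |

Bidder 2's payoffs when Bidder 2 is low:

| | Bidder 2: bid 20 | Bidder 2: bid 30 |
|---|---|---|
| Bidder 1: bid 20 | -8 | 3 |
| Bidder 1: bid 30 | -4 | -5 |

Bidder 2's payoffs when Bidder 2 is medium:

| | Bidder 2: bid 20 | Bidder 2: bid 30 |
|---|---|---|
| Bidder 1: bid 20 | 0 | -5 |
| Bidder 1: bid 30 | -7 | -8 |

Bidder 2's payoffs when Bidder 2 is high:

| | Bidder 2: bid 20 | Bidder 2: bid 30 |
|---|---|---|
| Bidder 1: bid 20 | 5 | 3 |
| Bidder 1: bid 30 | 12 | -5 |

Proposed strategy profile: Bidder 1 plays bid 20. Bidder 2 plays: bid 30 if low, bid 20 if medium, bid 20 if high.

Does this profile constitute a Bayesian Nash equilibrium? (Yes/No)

Bidder 1 plays bid 20: E[bid 20] = 0.5·(12) + 0.375·(8) + 0.125·(8) = 10; E[bid 30] = 2.5. Best-responding. ✓
Bidder 2 (valuation low), facing bid 20: bid 20 gives -8, bid 30 gives 3. Proposed bid 30 is best. ✓
Bidder 2 (valuation medium), facing bid 20: bid 20 gives 0, bid 30 gives -5. Proposed bid 20 is best. ✓
Bidder 2 (valuation high), facing bid 20: bid 20 gives 5, bid 30 gives 3. Proposed bid 20 is best. ✓

Yes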